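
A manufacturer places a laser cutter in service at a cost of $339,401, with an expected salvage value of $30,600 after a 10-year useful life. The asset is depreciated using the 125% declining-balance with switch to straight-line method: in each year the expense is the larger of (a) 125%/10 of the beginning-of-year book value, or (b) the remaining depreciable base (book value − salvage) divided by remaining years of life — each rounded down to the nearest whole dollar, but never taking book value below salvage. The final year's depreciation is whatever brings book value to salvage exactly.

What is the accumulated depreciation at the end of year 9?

Depreciable base = $339,401 − $30,600 = $308,801.
Year 1: DB = ⌊$339,401 × 125%/10⌋ = $42,425; SL = ⌊$308,801/10⌋ = $30,880 → take DB $42,425. Book value $296,976.
Year 2: DB = ⌊$296,976 × 125%/10⌋ = $37,122; SL = ⌊$266,376/9⌋ = $29,597 → take DB $37,122. Book value $259,854.
Year 3: DB = ⌊$259,854 × 125%/10⌋ = $32,481; SL = ⌊$229,254/8⌋ = $28,656 → take DB $32,481. Book value $227,373.
Year 4: DB = ⌊$227,373 × 125%/10⌋ = $28,421; SL = ⌊$196,773/7⌋ = $28,110 → take DB $28,421. Book value $198,952.
Year 5: DB = ⌊$198,952 × 125%/10⌋ = $24,869; SL = ⌊$168,352/6⌋ = $28,058 → take SL $28,058. Book value $170,894.
Year 6: DB = ⌊$170,894 × 125%/10⌋ = $21,361; SL = ⌊$140,294/5⌋ = $28,058 → take SL $28,058. Book value $142,836.
Year 7: DB = ⌊$142,836 × 125%/10⌋ = $17,854; SL = ⌊$112,236/4⌋ = $28,059 → take SL $28,059. Book value $114,777.
Year 8: DB = ⌊$114,777 × 125%/10⌋ = $14,347; SL = ⌊$84,177/3⌋ = $28,059 → take SL $28,059. Book value $86,718.
Year 9: DB = ⌊$86,718 × 125%/10⌋ = $10,839; SL = ⌊$56,118/2⌋ = $28,059 → take SL $28,059. Book value $58,659.
Accumulated through year 9 = $339,401 − $58,659 = $280,742.

$280,742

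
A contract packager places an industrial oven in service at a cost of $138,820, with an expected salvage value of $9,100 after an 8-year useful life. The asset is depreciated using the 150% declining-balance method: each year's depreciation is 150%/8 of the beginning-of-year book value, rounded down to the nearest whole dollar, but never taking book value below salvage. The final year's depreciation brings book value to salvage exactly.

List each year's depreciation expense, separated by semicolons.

Depreciable base = $138,820 − $9,100 = $129,720.
Year 1: ⌊$138,820 × 150%/8⌋ = $26,028. Book value $112,792.
Year 2: ⌊$112,792 × 150%/8⌋ = $21,148. Book value $91,644.
Year 3: ⌊$91,644 × 150%/8⌋ = $17,183. Book value $74,461.
Year 4: ⌊$74,461 × 150%/8⌋ = $13,961. Book value $60,500.
Year 5: ⌊$60,500 × 150%/8⌋ = $11,343. Book value $49,157.
Year 6: ⌊$49,157 × 150%/8⌋ = $9,216. Book value $39,941.
Year 7: ⌊$39,941 × 150%/8⌋ = $7,488. Book value $32,453.
Year 8 (final): $32,453 − $9,100 = $23,353. Book value $9,100.

$26,028; $21,148; $17,183; $13,961; $11,343; $9,216; $7,488; $23,353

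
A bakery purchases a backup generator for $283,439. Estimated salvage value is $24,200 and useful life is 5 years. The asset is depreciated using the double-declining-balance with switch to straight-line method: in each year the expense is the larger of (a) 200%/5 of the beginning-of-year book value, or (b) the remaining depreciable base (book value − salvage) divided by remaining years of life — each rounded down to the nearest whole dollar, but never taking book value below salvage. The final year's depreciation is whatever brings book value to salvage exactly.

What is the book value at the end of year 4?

Depreciable base = $283,439 − $24,200 = $259,239.
Year 1: DB = ⌊$283,439 × 200%/5⌋ = $113,375; SL = ⌊$259,239/5⌋ = $51,847 → take DB $113,375. Book value $170,064.
Year 2: DB = ⌊$170,064 × 200%/5⌋ = $68,025; SL = ⌊$145,864/4⌋ = $36,466 → take DB $68,025. Book value $102,039.
Year 3: DB = ⌊$102,039 × 200%/5⌋ = $40,815; SL = ⌊$77,839/3⌋ = $25,946 → take DB $40,815. Book value $61,224.
Year 4: DB = ⌊$61,224 × 200%/5⌋ = $24,489; SL = ⌊$37,024/2⌋ = $18,512 → take DB $24,489. Book value $36,735.

$36,735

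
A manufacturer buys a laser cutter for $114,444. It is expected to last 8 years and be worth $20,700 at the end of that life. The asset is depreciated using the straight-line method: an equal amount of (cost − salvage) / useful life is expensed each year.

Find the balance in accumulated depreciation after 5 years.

Depreciable base = $114,444 − $20,700 = $93,744.
Annual expense = $93,744 / 8 = $11,718.
End of year 1: book value $102,726.
End of year 2: book value $91,008.
End of year 3: book value $79,290.
End of year 4: book value $67,572.
End of year 5: book value $55,854.
Accumulated through year 5 = $114,444 − $55,854 = $58,590.

$58,590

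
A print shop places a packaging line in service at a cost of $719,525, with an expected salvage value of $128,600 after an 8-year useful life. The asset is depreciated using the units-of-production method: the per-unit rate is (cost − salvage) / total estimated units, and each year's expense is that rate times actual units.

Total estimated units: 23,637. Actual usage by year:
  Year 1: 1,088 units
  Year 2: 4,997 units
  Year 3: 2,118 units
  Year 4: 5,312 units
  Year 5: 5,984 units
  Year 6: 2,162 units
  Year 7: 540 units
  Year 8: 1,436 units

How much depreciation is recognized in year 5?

Depreciable base = $719,525 − $128,600 = $590,925.
Rate = $590,925 / 23,637 units = $25 per unit.
Year 1: 1,088 × $25 = $27,200. Book value $692,325.
Year 2: 4,997 × $25 = $124,925. Book value $567,400.
Year 3: 2,118 × $25 = $52,950. Book value $514,450.
Year 4: 5,312 × $25 = $132,800. Book value $381,650.
Year 5: 5,984 × $25 = $149,600. Book value $232,050.

$149,600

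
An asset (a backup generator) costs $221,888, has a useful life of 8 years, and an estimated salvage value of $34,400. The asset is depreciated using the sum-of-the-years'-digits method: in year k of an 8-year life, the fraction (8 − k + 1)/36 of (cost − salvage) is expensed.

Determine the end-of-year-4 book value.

Depreciable base = $221,888 − $34,400 = $187,488.
Sum of the years' digits = 8+7+6+5+4+3+2+1 = 36.
Year 1: $187,488 × 8/36 = $41,664. Book value $180,224.
Year 2: $187,488 × 7/36 = $36,456. Book value $143,768.
Year 3: $187,488 × 6/36 = $31,248. Book value $112,520.
Year 4: $187,488 × 5/36 = $26,040. Book value $86,480.

$86,480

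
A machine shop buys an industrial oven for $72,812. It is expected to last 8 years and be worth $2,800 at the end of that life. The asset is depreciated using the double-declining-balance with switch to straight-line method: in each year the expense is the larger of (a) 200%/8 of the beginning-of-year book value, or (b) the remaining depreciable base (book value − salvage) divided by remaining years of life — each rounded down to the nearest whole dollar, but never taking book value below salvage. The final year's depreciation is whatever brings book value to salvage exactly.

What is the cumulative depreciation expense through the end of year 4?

Depreciable base = $72,812 − $2,800 = $70,012.
Year 1: DB = ⌊$72,812 × 200%/8⌋ = $18,203; SL = ⌊$70,012/8⌋ = $8,751 → take DB $18,203. Book value $54,609.
Year 2: DB = ⌊$54,609 × 200%/8⌋ = $13,652; SL = ⌊$51,809/7⌋ = $7,401 → take DB $13,652. Book value $40,957.
Year 3: DB = ⌊$40,957 × 200%/8⌋ = $10,239; SL = ⌊$38,157/6⌋ = $6,359 → take DB $10,239. Book value $30,718.
Year 4: DB = ⌊$30,718 × 200%/8⌋ = $7,679; SL = ⌊$27,918/5⌋ = $5,583 → take DB $7,679. Book value $23,039.
Accumulated through year 4 = $72,812 − $23,039 = $49,773.

$49,773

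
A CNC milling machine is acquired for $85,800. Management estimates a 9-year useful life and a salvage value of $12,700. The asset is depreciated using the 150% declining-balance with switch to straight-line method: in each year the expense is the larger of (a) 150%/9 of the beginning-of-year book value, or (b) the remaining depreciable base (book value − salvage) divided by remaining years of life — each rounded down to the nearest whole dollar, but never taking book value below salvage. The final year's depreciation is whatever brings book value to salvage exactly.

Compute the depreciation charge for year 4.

$8,275

Depreciable base = $85,800 − $12,700 = $73,100.
Year 1: DB = ⌊$85,800 × 150%/9⌋ = $14,300; SL = ⌊$73,100/9⌋ = $8,122 → take DB $14,300. Book value $71,500.
Year 2: DB = ⌊$71,500 × 150%/9⌋ = $11,916; SL = ⌊$58,800/8⌋ = $7,350 → take DB $11,916. Book value $59,584.
Year 3: DB = ⌊$59,584 × 150%/9⌋ = $9,930; SL = ⌊$46,884/7⌋ = $6,697 → take DB $9,930. Book value $49,654.
Year 4: DB = ⌊$49,654 × 150%/9⌋ = $8,275; SL = ⌊$36,954/6⌋ = $6,159 → take DB $8,275. Book value $41,379.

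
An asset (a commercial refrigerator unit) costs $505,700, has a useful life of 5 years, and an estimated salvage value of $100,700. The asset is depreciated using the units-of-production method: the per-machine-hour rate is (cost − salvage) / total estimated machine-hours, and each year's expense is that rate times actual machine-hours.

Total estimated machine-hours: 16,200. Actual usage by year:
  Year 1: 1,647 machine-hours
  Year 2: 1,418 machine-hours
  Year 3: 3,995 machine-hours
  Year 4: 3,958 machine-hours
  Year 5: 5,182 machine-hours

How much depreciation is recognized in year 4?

$98,950

Depreciable base = $505,700 − $100,700 = $405,000.
Rate = $405,000 / 16,200 machine-hours = $25 per machine-hour.
Year 1: 1,647 × $25 = $41,175. Book value $464,525.
Year 2: 1,418 × $25 = $35,450. Book value $429,075.
Year 3: 3,995 × $25 = $99,875. Book value $329,200.
Year 4: 3,958 × $25 = $98,950. Book value $230,250.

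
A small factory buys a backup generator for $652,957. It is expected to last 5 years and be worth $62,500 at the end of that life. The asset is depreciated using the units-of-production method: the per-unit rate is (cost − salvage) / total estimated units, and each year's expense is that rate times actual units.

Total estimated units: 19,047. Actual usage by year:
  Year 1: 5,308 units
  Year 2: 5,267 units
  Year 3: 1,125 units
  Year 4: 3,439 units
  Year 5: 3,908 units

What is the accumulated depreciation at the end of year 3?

Depreciable base = $652,957 − $62,500 = $590,457.
Rate = $590,457 / 19,047 units = $31 per unit.
Year 1: 5,308 × $31 = $164,548. Book value $488,409.
Year 2: 5,267 × $31 = $163,277. Book value $325,132.
Year 3: 1,125 × $31 = $34,875. Book value $290,257.
Accumulated through year 3 = $652,957 − $290,257 = $362,700.

$362,700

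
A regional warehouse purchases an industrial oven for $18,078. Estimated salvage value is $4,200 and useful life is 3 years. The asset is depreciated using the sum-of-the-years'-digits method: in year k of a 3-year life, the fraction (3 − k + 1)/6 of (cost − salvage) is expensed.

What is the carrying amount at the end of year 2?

$6,513

Depreciable base = $18,078 − $4,200 = $13,878.
Sum of the years' digits = 3+2+1 = 6.
Year 1: $13,878 × 3/6 = $6,939. Book value $11,139.
Year 2: $13,878 × 2/6 = $4,626. Book value $6,513.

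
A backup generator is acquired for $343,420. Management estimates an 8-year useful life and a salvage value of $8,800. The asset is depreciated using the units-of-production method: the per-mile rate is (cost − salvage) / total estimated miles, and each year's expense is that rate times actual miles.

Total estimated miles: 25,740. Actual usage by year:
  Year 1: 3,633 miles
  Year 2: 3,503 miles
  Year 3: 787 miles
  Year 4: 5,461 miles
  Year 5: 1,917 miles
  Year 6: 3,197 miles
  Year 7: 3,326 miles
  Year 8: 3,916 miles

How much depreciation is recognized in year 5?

$24,921

Depreciable base = $343,420 − $8,800 = $334,620.
Rate = $334,620 / 25,740 miles = $13 per mile.
Year 1: 3,633 × $13 = $47,229. Book value $296,191.
Year 2: 3,503 × $13 = $45,539. Book value $250,652.
Year 3: 787 × $13 = $10,231. Book value $240,421.
Year 4: 5,461 × $13 = $70,993. Book value $169,428.
Year 5: 1,917 × $13 = $24,921. Book value $144,507.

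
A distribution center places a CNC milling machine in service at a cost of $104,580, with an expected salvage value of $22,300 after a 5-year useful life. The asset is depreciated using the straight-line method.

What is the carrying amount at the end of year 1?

Depreciable base = $104,580 − $22,300 = $82,280.
Annual expense = $82,280 / 5 = $16,456.
End of year 1: book value $88,124.

$88,124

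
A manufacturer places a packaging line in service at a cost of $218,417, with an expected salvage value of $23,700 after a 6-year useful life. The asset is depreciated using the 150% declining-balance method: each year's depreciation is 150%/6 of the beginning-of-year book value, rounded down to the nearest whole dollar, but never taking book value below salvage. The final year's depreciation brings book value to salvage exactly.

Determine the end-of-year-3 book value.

$92,145

Depreciable base = $218,417 − $23,700 = $194,717.
Year 1: ⌊$218,417 × 150%/6⌋ = $54,604. Book value $163,813.
Year 2: ⌊$163,813 × 150%/6⌋ = $40,953. Book value $122,860.
Year 3: ⌊$122,860 × 150%/6⌋ = $30,715. Book value $92,145.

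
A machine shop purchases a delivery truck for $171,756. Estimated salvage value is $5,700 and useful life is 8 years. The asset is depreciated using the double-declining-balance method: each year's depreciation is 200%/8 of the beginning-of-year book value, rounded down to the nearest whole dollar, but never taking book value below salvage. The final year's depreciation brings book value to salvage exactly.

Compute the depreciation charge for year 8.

$17,228

Depreciable base = $171,756 − $5,700 = $166,056.
Year 1: ⌊$171,756 × 200%/8⌋ = $42,939. Book value $128,817.
Year 2: ⌊$128,817 × 200%/8⌋ = $32,204. Book value $96,613.
Year 3: ⌊$96,613 × 200%/8⌋ = $24,153. Book value $72,460.
Year 4: ⌊$72,460 × 200%/8⌋ = $18,115. Book value $54,345.
Year 5: ⌊$54,345 × 200%/8⌋ = $13,586. Book value $40,759.
Year 6: ⌊$40,759 × 200%/8⌋ = $10,189. Book value $30,570.
Year 7: ⌊$30,570 × 200%/8⌋ = $7,642. Book value $22,928.
Year 8 (final): $22,928 − $5,700 = $17,228. Book value $5,700.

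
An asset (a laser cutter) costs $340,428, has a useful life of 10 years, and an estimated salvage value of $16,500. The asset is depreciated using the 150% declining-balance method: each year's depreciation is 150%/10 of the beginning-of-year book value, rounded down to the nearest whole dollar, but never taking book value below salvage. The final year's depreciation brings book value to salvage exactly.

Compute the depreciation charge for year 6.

Depreciable base = $340,428 − $16,500 = $323,928.
Year 1: ⌊$340,428 × 150%/10⌋ = $51,064. Book value $289,364.
Year 2: ⌊$289,364 × 150%/10⌋ = $43,404. Book value $245,960.
Year 3: ⌊$245,960 × 150%/10⌋ = $36,894. Book value $209,066.
Year 4: ⌊$209,066 × 150%/10⌋ = $31,359. Book value $177,707.
Year 5: ⌊$177,707 × 150%/10⌋ = $26,656. Book value $151,051.
Year 6: ⌊$151,051 × 150%/10⌋ = $22,657. Book value $128,394.

$22,657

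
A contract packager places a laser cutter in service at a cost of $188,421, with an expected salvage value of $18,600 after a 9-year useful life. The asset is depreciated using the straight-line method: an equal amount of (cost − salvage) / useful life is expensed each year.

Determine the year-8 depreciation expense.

Depreciable base = $188,421 − $18,600 = $169,821.
Annual expense = $169,821 / 9 = $18,869.

$18,869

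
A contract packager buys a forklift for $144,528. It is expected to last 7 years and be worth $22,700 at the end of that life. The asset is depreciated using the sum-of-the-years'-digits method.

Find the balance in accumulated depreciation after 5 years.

Depreciable base = $144,528 − $22,700 = $121,828.
Sum of the years' digits = 7+6+5+4+3+2+1 = 28.
Year 1: $121,828 × 7/28 = $30,457. Book value $114,071.
Year 2: $121,828 × 6/28 = $26,106. Book value $87,965.
Year 3: $121,828 × 5/28 = $21,755. Book value $66,210.
Year 4: $121,828 × 4/28 = $17,404. Book value $48,806.
Year 5: $121,828 × 3/28 = $13,053. Book value $35,753.
Accumulated through year 5 = $144,528 − $35,753 = $108,775.

$108,775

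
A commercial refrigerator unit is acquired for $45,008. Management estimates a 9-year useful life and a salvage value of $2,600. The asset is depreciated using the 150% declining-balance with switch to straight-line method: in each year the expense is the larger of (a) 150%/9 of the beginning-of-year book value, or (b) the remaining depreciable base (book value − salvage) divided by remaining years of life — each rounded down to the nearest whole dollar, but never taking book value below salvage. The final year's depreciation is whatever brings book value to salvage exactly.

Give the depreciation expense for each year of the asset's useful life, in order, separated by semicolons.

Depreciable base = $45,008 − $2,600 = $42,408.
Year 1: DB = ⌊$45,008 × 150%/9⌋ = $7,501; SL = ⌊$42,408/9⌋ = $4,712 → take DB $7,501. Book value $37,507.
Year 2: DB = ⌊$37,507 × 150%/9⌋ = $6,251; SL = ⌊$34,907/8⌋ = $4,363 → take DB $6,251. Book value $31,256.
Year 3: DB = ⌊$31,256 × 150%/9⌋ = $5,209; SL = ⌊$28,656/7⌋ = $4,093 → take DB $5,209. Book value $26,047.
Year 4: DB = ⌊$26,047 × 150%/9⌋ = $4,341; SL = ⌊$23,447/6⌋ = $3,907 → take DB $4,341. Book value $21,706.
Year 5: DB = ⌊$21,706 × 150%/9⌋ = $3,617; SL = ⌊$19,106/5⌋ = $3,821 → take SL $3,821. Book value $17,885.
Year 6: DB = ⌊$17,885 × 150%/9⌋ = $2,980; SL = ⌊$15,285/4⌋ = $3,821 → take SL $3,821. Book value $14,064.
Year 7: DB = ⌊$14,064 × 150%/9⌋ = $2,344; SL = ⌊$11,464/3⌋ = $3,821 → take SL $3,821. Book value $10,243.
Year 8: DB = ⌊$10,243 × 150%/9⌋ = $1,707; SL = ⌊$7,643/2⌋ = $3,821 → take SL $3,821. Book value $6,422.
Year 9 (final): $6,422 − $2,600 = $3,822. Book value $2,600.

$7,501; $6,251; $5,209; $4,341; $3,821; $3,821; $3,821; $3,821; $3,822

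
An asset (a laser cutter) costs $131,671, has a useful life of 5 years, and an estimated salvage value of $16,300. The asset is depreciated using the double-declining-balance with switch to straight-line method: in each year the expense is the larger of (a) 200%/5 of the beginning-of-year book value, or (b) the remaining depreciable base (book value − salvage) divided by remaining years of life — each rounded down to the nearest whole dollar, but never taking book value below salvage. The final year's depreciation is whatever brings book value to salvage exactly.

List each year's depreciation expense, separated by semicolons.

$52,668; $31,601; $18,960; $11,376; $766

Depreciable base = $131,671 − $16,300 = $115,371.
Year 1: DB = ⌊$131,671 × 200%/5⌋ = $52,668; SL = ⌊$115,371/5⌋ = $23,074 → take DB $52,668. Book value $79,003.
Year 2: DB = ⌊$79,003 × 200%/5⌋ = $31,601; SL = ⌊$62,703/4⌋ = $15,675 → take DB $31,601. Book value $47,402.
Year 3: DB = ⌊$47,402 × 200%/5⌋ = $18,960; SL = ⌊$31,102/3⌋ = $10,367 → take DB $18,960. Book value $28,442.
Year 4: DB = ⌊$28,442 × 200%/5⌋ = $11,376; SL = ⌊$12,142/2⌋ = $6,071 → take DB $11,376. Book value $17,066.
Year 5 (final): $17,066 − $16,300 = $766. Book value $16,300.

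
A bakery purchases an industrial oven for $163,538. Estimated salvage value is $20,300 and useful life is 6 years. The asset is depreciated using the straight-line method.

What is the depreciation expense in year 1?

$23,873

Depreciable base = $163,538 − $20,300 = $143,238.
Annual expense = $143,238 / 6 = $23,873.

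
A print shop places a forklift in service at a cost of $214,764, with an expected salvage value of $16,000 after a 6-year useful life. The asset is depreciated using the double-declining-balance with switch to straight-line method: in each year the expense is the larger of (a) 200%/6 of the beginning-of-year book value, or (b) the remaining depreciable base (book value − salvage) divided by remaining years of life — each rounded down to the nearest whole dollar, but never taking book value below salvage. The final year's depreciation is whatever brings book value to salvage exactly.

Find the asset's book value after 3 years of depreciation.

Depreciable base = $214,764 − $16,000 = $198,764.
Year 1: DB = ⌊$214,764 × 200%/6⌋ = $71,588; SL = ⌊$198,764/6⌋ = $33,127 → take DB $71,588. Book value $143,176.
Year 2: DB = ⌊$143,176 × 200%/6⌋ = $47,725; SL = ⌊$127,176/5⌋ = $25,435 → take DB $47,725. Book value $95,451.
Year 3: DB = ⌊$95,451 × 200%/6⌋ = $31,817; SL = ⌊$79,451/4⌋ = $19,862 → take DB $31,817. Book value $63,634.

$63,634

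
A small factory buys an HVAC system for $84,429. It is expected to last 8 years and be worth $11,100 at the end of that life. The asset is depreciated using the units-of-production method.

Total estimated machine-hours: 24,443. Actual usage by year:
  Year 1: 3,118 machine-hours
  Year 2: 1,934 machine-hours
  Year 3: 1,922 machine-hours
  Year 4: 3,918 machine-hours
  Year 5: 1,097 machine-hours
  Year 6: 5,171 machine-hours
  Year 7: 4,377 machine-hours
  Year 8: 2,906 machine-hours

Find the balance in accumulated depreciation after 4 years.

Depreciable base = $84,429 − $11,100 = $73,329.
Rate = $73,329 / 24,443 machine-hours = $3 per machine-hour.
Year 1: 3,118 × $3 = $9,354. Book value $75,075.
Year 2: 1,934 × $3 = $5,802. Book value $69,273.
Year 3: 1,922 × $3 = $5,766. Book value $63,507.
Year 4: 3,918 × $3 = $11,754. Book value $51,753.
Accumulated through year 4 = $84,429 − $51,753 = $32,676.

$32,676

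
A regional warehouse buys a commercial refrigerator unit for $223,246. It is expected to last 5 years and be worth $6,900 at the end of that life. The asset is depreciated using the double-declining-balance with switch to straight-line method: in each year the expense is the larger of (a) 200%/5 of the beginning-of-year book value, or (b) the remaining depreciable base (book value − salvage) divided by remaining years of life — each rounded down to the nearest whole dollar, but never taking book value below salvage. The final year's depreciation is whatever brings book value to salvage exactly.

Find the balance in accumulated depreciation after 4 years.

Depreciable base = $223,246 − $6,900 = $216,346.
Year 1: DB = ⌊$223,246 × 200%/5⌋ = $89,298; SL = ⌊$216,346/5⌋ = $43,269 → take DB $89,298. Book value $133,948.
Year 2: DB = ⌊$133,948 × 200%/5⌋ = $53,579; SL = ⌊$127,048/4⌋ = $31,762 → take DB $53,579. Book value $80,369.
Year 3: DB = ⌊$80,369 × 200%/5⌋ = $32,147; SL = ⌊$73,469/3⌋ = $24,489 → take DB $32,147. Book value $48,222.
Year 4: DB = ⌊$48,222 × 200%/5⌋ = $19,288; SL = ⌊$41,322/2⌋ = $20,661 → take SL $20,661. Book value $27,561.
Accumulated through year 4 = $223,246 − $27,561 = $195,685.

$195,685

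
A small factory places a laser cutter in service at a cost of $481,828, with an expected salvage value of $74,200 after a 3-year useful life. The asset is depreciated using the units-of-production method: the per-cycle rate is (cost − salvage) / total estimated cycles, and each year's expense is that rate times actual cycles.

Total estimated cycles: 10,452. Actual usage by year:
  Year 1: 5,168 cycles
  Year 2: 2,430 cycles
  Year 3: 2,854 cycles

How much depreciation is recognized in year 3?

Depreciable base = $481,828 − $74,200 = $407,628.
Rate = $407,628 / 10,452 cycles = $39 per cycle.
Year 1: 5,168 × $39 = $201,552. Book value $280,276.
Year 2: 2,430 × $39 = $94,770. Book value $185,506.
Year 3: 2,854 × $39 = $111,306. Book value $74,200.

$111,306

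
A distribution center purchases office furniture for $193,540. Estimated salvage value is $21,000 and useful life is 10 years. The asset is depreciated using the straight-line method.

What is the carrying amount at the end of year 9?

$38,254

Depreciable base = $193,540 − $21,000 = $172,540.
Annual expense = $172,540 / 10 = $17,254.
End of year 1: book value $176,286.
End of year 2: book value $159,032.
End of year 3: book value $141,778.
End of year 4: book value $124,524.
End of year 5: book value $107,270.
End of year 6: book value $90,016.
End of year 7: book value $72,762.
End of year 8: book value $55,508.
End of year 9: book value $38,254.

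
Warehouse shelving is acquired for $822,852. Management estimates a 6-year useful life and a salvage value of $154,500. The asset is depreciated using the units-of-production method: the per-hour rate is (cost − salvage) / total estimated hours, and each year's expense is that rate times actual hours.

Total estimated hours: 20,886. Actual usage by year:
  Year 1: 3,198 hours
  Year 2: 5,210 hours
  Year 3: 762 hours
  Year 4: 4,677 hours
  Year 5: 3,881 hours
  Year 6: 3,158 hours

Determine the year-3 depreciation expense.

Depreciable base = $822,852 − $154,500 = $668,352.
Rate = $668,352 / 20,886 hours = $32 per hour.
Year 1: 3,198 × $32 = $102,336. Book value $720,516.
Year 2: 5,210 × $32 = $166,720. Book value $553,796.
Year 3: 762 × $32 = $24,384. Book value $529,412.

$24,384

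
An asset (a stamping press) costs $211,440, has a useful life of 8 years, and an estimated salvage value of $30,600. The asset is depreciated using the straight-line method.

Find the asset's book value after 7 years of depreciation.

Depreciable base = $211,440 − $30,600 = $180,840.
Annual expense = $180,840 / 8 = $22,605.
End of year 1: book value $188,835.
End of year 2: book value $166,230.
End of year 3: book value $143,625.
End of year 4: book value $121,020.
End of year 5: book value $98,415.
End of year 6: book value $75,810.
End of year 7: book value $53,205.

$53,205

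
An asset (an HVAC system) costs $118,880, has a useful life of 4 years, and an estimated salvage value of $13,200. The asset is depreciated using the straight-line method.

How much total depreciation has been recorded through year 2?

Depreciable base = $118,880 − $13,200 = $105,680.
Annual expense = $105,680 / 4 = $26,420.
End of year 1: book value $92,460.
End of year 2: book value $66,040.
Accumulated through year 2 = $118,880 − $66,040 = $52,840.

$52,840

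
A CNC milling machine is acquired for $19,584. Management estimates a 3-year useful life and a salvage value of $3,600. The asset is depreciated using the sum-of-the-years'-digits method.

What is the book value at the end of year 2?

$6,264

Depreciable base = $19,584 − $3,600 = $15,984.
Sum of the years' digits = 3+2+1 = 6.
Year 1: $15,984 × 3/6 = $7,992. Book value $11,592.
Year 2: $15,984 × 2/6 = $5,328. Book value $6,264.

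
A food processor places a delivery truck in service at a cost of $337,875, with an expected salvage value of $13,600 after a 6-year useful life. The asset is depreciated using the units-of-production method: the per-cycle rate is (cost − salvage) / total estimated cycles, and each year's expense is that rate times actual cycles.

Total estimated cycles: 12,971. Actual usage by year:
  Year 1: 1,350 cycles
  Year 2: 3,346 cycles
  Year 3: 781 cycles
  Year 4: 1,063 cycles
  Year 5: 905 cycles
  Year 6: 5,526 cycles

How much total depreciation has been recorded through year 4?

Depreciable base = $337,875 − $13,600 = $324,275.
Rate = $324,275 / 12,971 cycles = $25 per cycle.
Year 1: 1,350 × $25 = $33,750. Book value $304,125.
Year 2: 3,346 × $25 = $83,650. Book value $220,475.
Year 3: 781 × $25 = $19,525. Book value $200,950.
Year 4: 1,063 × $25 = $26,575. Book value $174,375.
Accumulated through year 4 = $337,875 − $174,375 = $163,500.

$163,500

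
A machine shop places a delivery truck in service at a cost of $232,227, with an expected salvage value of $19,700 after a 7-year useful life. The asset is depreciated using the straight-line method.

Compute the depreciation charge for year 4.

$30,361

Depreciable base = $232,227 − $19,700 = $212,527.
Annual expense = $212,527 / 7 = $30,361.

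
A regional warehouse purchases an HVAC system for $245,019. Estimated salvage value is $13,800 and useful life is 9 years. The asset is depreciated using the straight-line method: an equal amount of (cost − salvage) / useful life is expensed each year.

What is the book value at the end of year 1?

Depreciable base = $245,019 − $13,800 = $231,219.
Annual expense = $231,219 / 9 = $25,691.
End of year 1: book value $219,328.

$219,328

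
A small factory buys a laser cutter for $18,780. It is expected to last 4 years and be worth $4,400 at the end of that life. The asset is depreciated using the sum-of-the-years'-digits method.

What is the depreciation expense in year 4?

Depreciable base = $18,780 − $4,400 = $14,380.
Sum of the years' digits = 4+3+2+1 = 10.
Year 1: $14,380 × 4/10 = $5,752. Book value $13,028.
Year 2: $14,380 × 3/10 = $4,314. Book value $8,714.
Year 3: $14,380 × 2/10 = $2,876. Book value $5,838.
Year 4: $14,380 × 1/10 = $1,438. Book value $4,400.

$1,438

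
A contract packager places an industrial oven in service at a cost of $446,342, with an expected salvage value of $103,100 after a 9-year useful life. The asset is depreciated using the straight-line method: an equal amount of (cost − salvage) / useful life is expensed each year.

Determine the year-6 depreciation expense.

Depreciable base = $446,342 − $103,100 = $343,242.
Annual expense = $343,242 / 9 = $38,138.

$38,138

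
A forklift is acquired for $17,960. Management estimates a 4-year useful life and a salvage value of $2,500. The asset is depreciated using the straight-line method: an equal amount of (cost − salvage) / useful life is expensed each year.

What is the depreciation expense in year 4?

Depreciable base = $17,960 − $2,500 = $15,460.
Annual expense = $15,460 / 4 = $3,865.

$3,865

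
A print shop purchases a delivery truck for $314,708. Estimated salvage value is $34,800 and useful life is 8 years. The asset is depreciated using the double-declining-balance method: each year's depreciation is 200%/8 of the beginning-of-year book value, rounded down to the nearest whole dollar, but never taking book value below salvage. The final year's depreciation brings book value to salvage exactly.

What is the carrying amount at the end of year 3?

$132,768

Depreciable base = $314,708 − $34,800 = $279,908.
Year 1: ⌊$314,708 × 200%/8⌋ = $78,677. Book value $236,031.
Year 2: ⌊$236,031 × 200%/8⌋ = $59,007. Book value $177,024.
Year 3: ⌊$177,024 × 200%/8⌋ = $44,256. Book value $132,768.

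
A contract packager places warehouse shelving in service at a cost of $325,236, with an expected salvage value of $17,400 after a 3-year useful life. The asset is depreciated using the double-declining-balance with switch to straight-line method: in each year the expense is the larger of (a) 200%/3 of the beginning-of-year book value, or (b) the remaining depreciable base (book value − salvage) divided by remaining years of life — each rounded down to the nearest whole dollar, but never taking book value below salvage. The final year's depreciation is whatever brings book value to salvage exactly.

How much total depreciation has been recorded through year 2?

Depreciable base = $325,236 − $17,400 = $307,836.
Year 1: DB = ⌊$325,236 × 200%/3⌋ = $216,824; SL = ⌊$307,836/3⌋ = $102,612 → take DB $216,824. Book value $108,412.
Year 2: DB = ⌊$108,412 × 200%/3⌋ = $72,274; SL = ⌊$91,012/2⌋ = $45,506 → take DB $72,274. Book value $36,138.
Accumulated through year 2 = $325,236 − $36,138 = $289,098.

$289,098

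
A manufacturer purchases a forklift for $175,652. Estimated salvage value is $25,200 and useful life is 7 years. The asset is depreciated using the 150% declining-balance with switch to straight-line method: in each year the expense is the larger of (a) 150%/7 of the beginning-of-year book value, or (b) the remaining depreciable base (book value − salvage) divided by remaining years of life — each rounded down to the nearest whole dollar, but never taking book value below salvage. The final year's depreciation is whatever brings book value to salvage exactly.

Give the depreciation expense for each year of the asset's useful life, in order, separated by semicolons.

Depreciable base = $175,652 − $25,200 = $150,452.
Year 1: DB = ⌊$175,652 × 150%/7⌋ = $37,639; SL = ⌊$150,452/7⌋ = $21,493 → take DB $37,639. Book value $138,013.
Year 2: DB = ⌊$138,013 × 150%/7⌋ = $29,574; SL = ⌊$112,813/6⌋ = $18,802 → take DB $29,574. Book value $108,439.
Year 3: DB = ⌊$108,439 × 150%/7⌋ = $23,236; SL = ⌊$83,239/5⌋ = $16,647 → take DB $23,236. Book value $85,203.
Year 4: DB = ⌊$85,203 × 150%/7⌋ = $18,257; SL = ⌊$60,003/4⌋ = $15,000 → take DB $18,257. Book value $66,946.
Year 5: DB = ⌊$66,946 × 150%/7⌋ = $14,345; SL = ⌊$41,746/3⌋ = $13,915 → take DB $14,345. Book value $52,601.
Year 6: DB = ⌊$52,601 × 150%/7⌋ = $11,271; SL = ⌊$27,401/2⌋ = $13,700 → take SL $13,700. Book value $38,901.
Year 7 (final): $38,901 − $25,200 = $13,701. Book value $25,200.

$37,639; $29,574; $23,236; $18,257; $14,345; $13,700; $13,701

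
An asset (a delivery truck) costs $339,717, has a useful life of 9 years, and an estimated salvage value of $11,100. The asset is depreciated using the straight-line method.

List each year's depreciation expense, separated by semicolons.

$36,513; $36,513; $36,513; $36,513; $36,513; $36,513; $36,513; $36,513; $36,513

Depreciable base = $339,717 − $11,100 = $328,617.
Annual expense = $328,617 / 9 = $36,513.
End of year 1: book value $303,204.
End of year 2: book value $266,691.
End of year 3: book value $230,178.
End of year 4: book value $193,665.
End of year 5: book value $157,152.
End of year 6: book value $120,639.
End of year 7: book value $84,126.
End of year 8: book value $47,613.
End of year 9: book value $11,100.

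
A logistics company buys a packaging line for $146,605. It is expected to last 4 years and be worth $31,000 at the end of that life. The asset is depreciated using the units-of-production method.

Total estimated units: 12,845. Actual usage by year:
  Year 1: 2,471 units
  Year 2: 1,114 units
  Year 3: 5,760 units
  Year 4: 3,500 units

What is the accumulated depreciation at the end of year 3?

Depreciable base = $146,605 − $31,000 = $115,605.
Rate = $115,605 / 12,845 units = $9 per unit.
Year 1: 2,471 × $9 = $22,239. Book value $124,366.
Year 2: 1,114 × $9 = $10,026. Book value $114,340.
Year 3: 5,760 × $9 = $51,840. Book value $62,500.
Accumulated through year 3 = $146,605 − $62,500 = $84,105.

$84,105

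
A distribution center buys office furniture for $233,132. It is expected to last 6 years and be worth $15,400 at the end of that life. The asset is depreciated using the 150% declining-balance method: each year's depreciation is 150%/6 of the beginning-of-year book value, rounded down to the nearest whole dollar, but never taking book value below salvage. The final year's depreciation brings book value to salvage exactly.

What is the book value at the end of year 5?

Depreciable base = $233,132 − $15,400 = $217,732.
Year 1: ⌊$233,132 × 150%/6⌋ = $58,283. Book value $174,849.
Year 2: ⌊$174,849 × 150%/6⌋ = $43,712. Book value $131,137.
Year 3: ⌊$131,137 × 150%/6⌋ = $32,784. Book value $98,353.
Year 4: ⌊$98,353 × 150%/6⌋ = $24,588. Book value $73,765.
Year 5: ⌊$73,765 × 150%/6⌋ = $18,441. Book value $55,324.

$55,324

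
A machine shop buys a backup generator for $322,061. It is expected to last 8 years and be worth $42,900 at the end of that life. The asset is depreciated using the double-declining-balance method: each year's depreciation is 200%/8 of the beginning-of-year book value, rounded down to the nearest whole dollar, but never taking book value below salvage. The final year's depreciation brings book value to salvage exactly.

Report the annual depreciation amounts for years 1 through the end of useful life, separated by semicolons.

Depreciable base = $322,061 − $42,900 = $279,161.
Year 1: ⌊$322,061 × 200%/8⌋ = $80,515. Book value $241,546.
Year 2: ⌊$241,546 × 200%/8⌋ = $60,386. Book value $181,160.
Year 3: ⌊$181,160 × 200%/8⌋ = $45,290. Book value $135,870.
Year 4: ⌊$135,870 × 200%/8⌋ = $33,967. Book value $101,903.
Year 5: ⌊$101,903 × 200%/8⌋ = $25,475. Book value $76,428.
Year 6: ⌊$76,428 × 200%/8⌋ = $19,107. Book value $57,321.
Year 7: ⌊$57,321 × 200%/8⌋ = $14,330. Book value $42,991.
Year 8 (final): $42,991 − $42,900 = $91. Book value $42,900.

$80,515; $60,386; $45,290; $33,967; $25,475; $19,107; $14,330; $91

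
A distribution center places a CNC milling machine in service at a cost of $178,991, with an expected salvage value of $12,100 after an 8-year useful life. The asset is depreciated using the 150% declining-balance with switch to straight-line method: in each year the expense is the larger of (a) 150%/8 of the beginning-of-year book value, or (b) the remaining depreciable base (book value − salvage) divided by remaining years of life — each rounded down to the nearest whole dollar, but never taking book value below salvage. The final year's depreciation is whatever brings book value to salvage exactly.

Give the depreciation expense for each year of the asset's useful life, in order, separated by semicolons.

$33,560; $27,268; $22,155; $18,001; $16,476; $16,477; $16,477; $16,477

Depreciable base = $178,991 − $12,100 = $166,891.
Year 1: DB = ⌊$178,991 × 150%/8⌋ = $33,560; SL = ⌊$166,891/8⌋ = $20,861 → take DB $33,560. Book value $145,431.
Year 2: DB = ⌊$145,431 × 150%/8⌋ = $27,268; SL = ⌊$133,331/7⌋ = $19,047 → take DB $27,268. Book value $118,163.
Year 3: DB = ⌊$118,163 × 150%/8⌋ = $22,155; SL = ⌊$106,063/6⌋ = $17,677 → take DB $22,155. Book value $96,008.
Year 4: DB = ⌊$96,008 × 150%/8⌋ = $18,001; SL = ⌊$83,908/5⌋ = $16,781 → take DB $18,001. Book value $78,007.
Year 5: DB = ⌊$78,007 × 150%/8⌋ = $14,626; SL = ⌊$65,907/4⌋ = $16,476 → take SL $16,476. Book value $61,531.
Year 6: DB = ⌊$61,531 × 150%/8⌋ = $11,537; SL = ⌊$49,431/3⌋ = $16,477 → take SL $16,477. Book value $45,054.
Year 7: DB = ⌊$45,054 × 150%/8⌋ = $8,447; SL = ⌊$32,954/2⌋ = $16,477 → take SL $16,477. Book value $28,577.
Year 8 (final): $28,577 − $12,100 = $16,477. Book value $12,100.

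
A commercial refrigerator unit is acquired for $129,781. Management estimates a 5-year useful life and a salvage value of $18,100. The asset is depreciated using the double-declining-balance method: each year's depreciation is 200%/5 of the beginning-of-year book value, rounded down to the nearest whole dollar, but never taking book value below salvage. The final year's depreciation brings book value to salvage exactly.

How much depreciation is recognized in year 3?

Depreciable base = $129,781 − $18,100 = $111,681.
Year 1: ⌊$129,781 × 200%/5⌋ = $51,912. Book value $77,869.
Year 2: ⌊$77,869 × 200%/5⌋ = $31,147. Book value $46,722.
Year 3: ⌊$46,722 × 200%/5⌋ = $18,688. Book value $28,034.

$18,688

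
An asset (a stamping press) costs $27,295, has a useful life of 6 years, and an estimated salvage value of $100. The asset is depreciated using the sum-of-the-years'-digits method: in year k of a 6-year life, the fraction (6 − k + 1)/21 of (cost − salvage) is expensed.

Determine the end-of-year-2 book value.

Depreciable base = $27,295 − $100 = $27,195.
Sum of the years' digits = 6+5+4+3+2+1 = 21.
Year 1: $27,195 × 6/21 = $7,770. Book value $19,525.
Year 2: $27,195 × 5/21 = $6,475. Book value $13,050.

$13,050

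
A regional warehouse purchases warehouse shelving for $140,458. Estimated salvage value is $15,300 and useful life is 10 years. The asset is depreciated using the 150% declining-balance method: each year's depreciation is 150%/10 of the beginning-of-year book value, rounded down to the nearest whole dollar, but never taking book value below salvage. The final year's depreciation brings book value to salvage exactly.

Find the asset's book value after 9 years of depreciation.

Depreciable base = $140,458 − $15,300 = $125,158.
Year 1: ⌊$140,458 × 150%/10⌋ = $21,068. Book value $119,390.
Year 2: ⌊$119,390 × 150%/10⌋ = $17,908. Book value $101,482.
Year 3: ⌊$101,482 × 150%/10⌋ = $15,222. Book value $86,260.
Year 4: ⌊$86,260 × 150%/10⌋ = $12,939. Book value $73,321.
Year 5: ⌊$73,321 × 150%/10⌋ = $10,998. Book value $62,323.
Year 6: ⌊$62,323 × 150%/10⌋ = $9,348. Book value $52,975.
Year 7: ⌊$52,975 × 150%/10⌋ = $7,946. Book value $45,029.
Year 8: ⌊$45,029 × 150%/10⌋ = $6,754. Book value $38,275.
Year 9: ⌊$38,275 × 150%/10⌋ = $5,741. Book value $32,534.

$32,534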